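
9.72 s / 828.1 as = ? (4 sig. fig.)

11740000000000000

(9.72) / (828.1 × 10^-18) = 0.011738 × 10^18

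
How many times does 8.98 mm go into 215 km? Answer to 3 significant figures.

(215 × 10^3) / (8.98 × 10^-3) = 23.94 × 10^6

23900000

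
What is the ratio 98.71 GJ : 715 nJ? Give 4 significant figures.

(98.71e9) / (715e-9) = 0.13806e18

138100000000000000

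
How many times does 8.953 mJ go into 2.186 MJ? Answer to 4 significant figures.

244200000

(2.186 × 10^6) / (8.953 × 10^-3) = 0.24416 × 10^9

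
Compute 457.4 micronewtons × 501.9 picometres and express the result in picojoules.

457.4e-6 × 501.9e-12 = 229569.06e-18 J

0.22956906 picojoules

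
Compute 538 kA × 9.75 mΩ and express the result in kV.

538 × 10^3 × 9.75 × 10^-3 = 5245.5 V

5.2455 kV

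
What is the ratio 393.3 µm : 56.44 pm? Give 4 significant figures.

(393.3e-6) / (56.44e-12) = 6.9685e6

6968000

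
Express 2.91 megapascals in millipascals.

mega = 1e6, milli = 1e-3; factor is 1e9.
2.91 × 1e9 = 2910000000

2910000000 millipascals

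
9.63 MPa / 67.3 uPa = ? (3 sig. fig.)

(9.63 × 10^6) / (67.3 × 10^-6) = 0.1431 × 10^12

143000000000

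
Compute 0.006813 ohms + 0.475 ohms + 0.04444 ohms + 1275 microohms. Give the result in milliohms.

In milliohms:
  0.006813 ohms = 0.006813e3 milliohms = 6.813
  0.475 ohms = 0.475e3 milliohms = 475
  0.04444 ohms = 0.04444e3 milliohms = 44.44
  1275 microohms = 1275e-3 milliohms = 1.275
Sum: 6.813 + 475 + 44.44 + 1.275 = 527.528

527.528 milliohms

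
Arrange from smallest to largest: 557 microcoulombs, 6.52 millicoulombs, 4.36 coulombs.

557 microcoulombs = 0.000557 coulombs
6.52 millicoulombs = 0.00652 coulombs
4.36 coulombs = 4.36 coulombs

557 microcoulombs < 6.52 millicoulombs < 4.36 coulombs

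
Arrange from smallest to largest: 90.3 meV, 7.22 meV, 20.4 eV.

90.3 meV = 0.0903 eV
7.22 meV = 0.00722 eV
20.4 eV = 20.4 eV

7.22 meV < 90.3 meV < 20.4 eV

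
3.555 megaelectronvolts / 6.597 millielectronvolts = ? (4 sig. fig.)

(3.555 × 10⁶) / (6.597 × 10⁻³) = 0.53888 × 10⁹

538900000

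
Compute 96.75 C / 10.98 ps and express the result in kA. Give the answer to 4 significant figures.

8811000000 kA

(96.75) / (10.98 × 10^-12) = 8.81148 × 10^12 A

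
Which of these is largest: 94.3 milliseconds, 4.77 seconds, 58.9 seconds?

94.3 milliseconds = 0.0943 seconds
4.77 seconds = 4.77 seconds
58.9 seconds = 58.9 seconds

58.9 seconds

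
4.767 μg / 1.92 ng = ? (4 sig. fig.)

(4.767 × 10⁻⁶) / (1.92 × 10⁻⁹) = 2.4828 × 10³

2483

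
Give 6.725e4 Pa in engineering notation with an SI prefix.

67.25 kPa

= 67.25e3 Pa; 1e3 is kilo.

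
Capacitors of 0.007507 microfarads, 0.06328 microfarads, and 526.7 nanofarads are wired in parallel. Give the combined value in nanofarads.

597.487 nanofarads

In nanofarads:
  0.007507 microfarads = 0.007507 × 10^3 nanofarads = 7.507
  0.06328 microfarads = 0.06328 × 10^3 nanofarads = 63.28
  526.7 nanofarads → 526.7
Sum: 7.507 + 63.28 + 526.7 = 597.487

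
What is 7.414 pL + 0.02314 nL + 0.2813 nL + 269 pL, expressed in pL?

580.854 pL

In pL:
  7.414 pL → 7.414
  0.02314 nL = 0.02314 × 10^3 pL = 23.14
  0.2813 nL = 0.2813 × 10^3 pL = 281.3
  269 pL → 269
Sum: 7.414 + 23.14 + 281.3 + 269 = 580.854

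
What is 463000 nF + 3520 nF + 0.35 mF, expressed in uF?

In uF:
  463000 nF = 463000 × 10⁻³ uF = 463
  3520 nF = 3520 × 10⁻³ uF = 3.52
  0.35 mF = 0.35 × 10³ uF = 350
Sum: 463 + 3.52 + 350 = 816.52

816.52 uF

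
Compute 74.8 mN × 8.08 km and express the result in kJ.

0.604384 kJ

74.8 × 10^-3 × 8.08 × 10^3 = 604.384 J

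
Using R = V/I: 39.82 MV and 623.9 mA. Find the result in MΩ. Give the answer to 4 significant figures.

(39.82 × 10^6) / (623.9 × 10^-3) = 0.0638243 × 10^9 Ω

63.82 MΩ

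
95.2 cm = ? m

centi = 1e-2, (no prefix) = 1e0; factor is 1e-2.
95.2 × 1e-2 = 0.952

0.952 m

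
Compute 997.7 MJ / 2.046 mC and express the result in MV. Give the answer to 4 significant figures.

(997.7 × 10⁶) / (2.046 × 10⁻³) = 487.634 × 10⁹ V

487600 MV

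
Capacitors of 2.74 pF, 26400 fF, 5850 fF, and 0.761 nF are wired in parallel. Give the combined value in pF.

In pF:
  2.74 pF → 2.74
  26400 fF = 26400 × 10⁻³ pF = 26.4
  5850 fF = 5850 × 10⁻³ pF = 5.85
  0.761 nF = 0.761 × 10³ pF = 761
Sum: 2.74 + 26.4 + 5.85 + 761 = 795.99

795.99 pF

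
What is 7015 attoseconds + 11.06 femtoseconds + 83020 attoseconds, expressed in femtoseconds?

In femtoseconds:
  7015 attoseconds = 7015 × 10^-3 femtoseconds = 7.015
  11.06 femtoseconds → 11.06
  83020 attoseconds = 83020 × 10^-3 femtoseconds = 83.02
Sum: 7.015 + 11.06 + 83.02 = 101.095

101.095 femtoseconds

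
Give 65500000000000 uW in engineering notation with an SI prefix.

= 65.5 × 10⁶ W; 10⁶ is mega.

65.5 MW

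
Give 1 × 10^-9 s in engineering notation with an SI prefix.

1 ns

= 1 × 10^-9 s; 10^-9 is nano.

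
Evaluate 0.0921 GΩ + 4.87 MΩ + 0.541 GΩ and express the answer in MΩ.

In MΩ:
  0.0921 GΩ = 0.0921e3 MΩ = 92.1
  4.87 MΩ → 4.87
  0.541 GΩ = 0.541e3 MΩ = 541
Sum: 92.1 + 4.87 + 541 = 637.97

637.97 MΩ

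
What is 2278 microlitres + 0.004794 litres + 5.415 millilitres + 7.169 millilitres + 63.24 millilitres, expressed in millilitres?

82.896 millilitres

In millilitres:
  2278 microlitres = 2278 × 10⁻³ millilitres = 2.278
  0.004794 litres = 0.004794 × 10³ millilitres = 4.794
  5.415 millilitres → 5.415
  7.169 millilitres → 7.169
  63.24 millilitres → 63.24
Sum: 2.278 + 4.794 + 5.415 + 7.169 + 63.24 = 82.896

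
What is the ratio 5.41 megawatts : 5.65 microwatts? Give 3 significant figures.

958000000000

(5.41 × 10⁶) / (5.65 × 10⁻⁶) = 0.9575 × 10¹²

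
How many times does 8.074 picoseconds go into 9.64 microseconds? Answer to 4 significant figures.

1194000

(9.64 × 10^-6) / (8.074 × 10^-12) = 1.194 × 10^6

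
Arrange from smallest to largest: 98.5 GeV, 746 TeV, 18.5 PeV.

98.5 GeV < 746 TeV < 18.5 PeV

98.5 GeV = 98500000000 eV
746 TeV = 746000000000000 eV
18.5 PeV = 18500000000000000 eV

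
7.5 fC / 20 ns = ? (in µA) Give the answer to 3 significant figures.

0.375 µA

(7.5 × 10⁻¹⁵) / (20 × 10⁻⁹) = 0.375 × 10⁻⁶ A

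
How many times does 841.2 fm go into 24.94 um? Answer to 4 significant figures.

(24.94e-6) / (841.2e-15) = 0.029648e9

29650000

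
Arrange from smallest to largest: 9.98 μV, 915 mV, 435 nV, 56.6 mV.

9.98 μV = 0.00000998 V
915 mV = 0.915 V
435 nV = 0.000000435 V
56.6 mV = 0.0566 V

435 nV < 9.98 μV < 56.6 mV < 915 mV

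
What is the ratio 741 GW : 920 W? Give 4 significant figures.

(741 × 10^9) / (920) = 0.80543 × 10^9

805400000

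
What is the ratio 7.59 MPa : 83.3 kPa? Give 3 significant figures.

(7.59 × 10⁶) / (83.3 × 10³) = 0.09112 × 10³

91.1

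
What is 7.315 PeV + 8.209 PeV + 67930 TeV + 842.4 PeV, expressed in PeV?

925.854 PeV

In PeV:
  7.315 PeV → 7.315
  8.209 PeV → 8.209
  67930 TeV = 67930 × 10⁻³ PeV = 67.93
  842.4 PeV → 842.4
Sum: 7.315 + 8.209 + 67.93 + 842.4 = 925.854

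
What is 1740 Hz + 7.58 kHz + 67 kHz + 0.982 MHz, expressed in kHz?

1058.32 kHz

In kHz:
  1740 Hz = 1740e-3 kHz = 1.74
  7.58 kHz → 7.58
  67 kHz → 67
  0.982 MHz = 0.982e3 kHz = 982
Sum: 1.74 + 7.58 + 67 + 982 = 1058.32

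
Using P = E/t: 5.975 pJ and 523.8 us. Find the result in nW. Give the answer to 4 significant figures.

11.41 nW

(5.975 × 10^-12) / (523.8 × 10^-6) = 0.011407 × 10^-6 W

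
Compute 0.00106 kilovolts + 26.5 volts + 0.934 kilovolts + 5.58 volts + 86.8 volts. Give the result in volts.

1053.94 volts

In volts:
  0.00106 kilovolts = 0.00106 × 10³ volts = 1.06
  26.5 volts → 26.5
  0.934 kilovolts = 0.934 × 10³ volts = 934
  5.58 volts → 5.58
  86.8 volts → 86.8
Sum: 1.06 + 26.5 + 934 + 5.58 + 86.8 = 1053.94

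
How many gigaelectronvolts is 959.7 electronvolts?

(no prefix) = 10⁰, giga = 10⁹; factor is 10⁻⁹.
959.7 × 10⁻⁹ = 0.0000009597

0.0000009597 gigaelectronvolts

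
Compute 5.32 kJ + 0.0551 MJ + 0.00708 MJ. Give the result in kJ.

In kJ:
  5.32 kJ → 5.32
  0.0551 MJ = 0.0551 × 10³ kJ = 55.1
  0.00708 MJ = 0.00708 × 10³ kJ = 7.08
Sum: 5.32 + 55.1 + 7.08 = 67.5

67.5 kJ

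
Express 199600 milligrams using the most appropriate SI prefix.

199.6 grams

= 199.6 grams; mantissa already in [1, 1000).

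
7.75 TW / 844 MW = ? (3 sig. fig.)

9180

(7.75 × 10¹²) / (844 × 10⁶) = 0.009182 × 10⁶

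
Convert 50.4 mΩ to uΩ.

50400 uΩ

milli = 10⁻³, micro = 10⁻⁶; factor is 10³.
50.4 × 10³ = 50400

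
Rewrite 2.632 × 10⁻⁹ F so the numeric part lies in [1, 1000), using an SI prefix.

2.632 nF

= 2.632 × 10⁻⁹ F; 10⁻⁹ is nano.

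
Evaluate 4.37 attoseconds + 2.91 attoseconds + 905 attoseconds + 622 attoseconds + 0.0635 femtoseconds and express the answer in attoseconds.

In attoseconds:
  4.37 attoseconds → 4.37
  2.91 attoseconds → 2.91
  905 attoseconds → 905
  622 attoseconds → 622
  0.0635 femtoseconds = 0.0635 × 10^3 attoseconds = 63.5
Sum: 4.37 + 2.91 + 905 + 622 + 63.5 = 1597.78

1597.78 attoseconds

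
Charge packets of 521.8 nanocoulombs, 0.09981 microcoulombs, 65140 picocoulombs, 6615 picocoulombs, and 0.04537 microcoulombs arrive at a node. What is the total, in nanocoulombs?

738.735 nanocoulombs

In nanocoulombs:
  521.8 nanocoulombs → 521.8
  0.09981 microcoulombs = 0.09981 × 10³ nanocoulombs = 99.81
  65140 picocoulombs = 65140 × 10⁻³ nanocoulombs = 65.14
  6615 picocoulombs = 6615 × 10⁻³ nanocoulombs = 6.615
  0.04537 microcoulombs = 0.04537 × 10³ nanocoulombs = 45.37
Sum: 521.8 + 99.81 + 65.14 + 6.615 + 45.37 = 738.735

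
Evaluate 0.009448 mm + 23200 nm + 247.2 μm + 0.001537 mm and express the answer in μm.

281.385 μm

In μm:
  0.009448 mm = 0.009448e3 μm = 9.448
  23200 nm = 23200e-3 μm = 23.2
  247.2 μm → 247.2
  0.001537 mm = 0.001537e3 μm = 1.537
Sum: 9.448 + 23.2 + 247.2 + 1.537 = 281.385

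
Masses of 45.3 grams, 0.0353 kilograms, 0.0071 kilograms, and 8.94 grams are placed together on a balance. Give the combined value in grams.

96.64 grams

In grams:
  45.3 grams → 45.3
  0.0353 kilograms = 0.0353 × 10^3 grams = 35.3
  0.0071 kilograms = 0.0071 × 10^3 grams = 7.1
  8.94 grams → 8.94
Sum: 45.3 + 35.3 + 7.1 + 8.94 = 96.64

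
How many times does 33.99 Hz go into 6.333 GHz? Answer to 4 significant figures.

186300000

(6.333 × 10^9) / (33.99) = 0.18632 × 10^9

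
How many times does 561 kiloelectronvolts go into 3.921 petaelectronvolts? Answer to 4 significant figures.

6989000000

(3.921e15) / (561e3) = 0.0069893e12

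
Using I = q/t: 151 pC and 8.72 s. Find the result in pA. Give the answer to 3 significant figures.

17.3 pA

(151e-12) / (8.72) = 17.317e-12 A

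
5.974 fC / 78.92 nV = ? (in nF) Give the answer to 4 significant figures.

(5.974 × 10⁻¹⁵) / (78.92 × 10⁻⁹) = 0.0756969 × 10⁻⁶ F

75.70 nF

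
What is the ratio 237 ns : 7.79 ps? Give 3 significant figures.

30400

(237 × 10^-9) / (7.79 × 10^-12) = 30.42 × 10^3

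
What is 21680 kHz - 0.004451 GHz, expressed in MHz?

17.229 MHz

In MHz:
  21680 kHz = 21680e-3 MHz = 21.68
  0.004451 GHz = 0.004451e3 MHz = 4.451
Difference: 21.68 - 4.451 = 17.229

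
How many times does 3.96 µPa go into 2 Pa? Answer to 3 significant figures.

505000

(2) / (3.96e-6) = 0.5051e6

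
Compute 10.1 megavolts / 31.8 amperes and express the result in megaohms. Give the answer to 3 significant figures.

(10.1e6) / (31.8) = 0.31761e6 Ω

0.318 megaohms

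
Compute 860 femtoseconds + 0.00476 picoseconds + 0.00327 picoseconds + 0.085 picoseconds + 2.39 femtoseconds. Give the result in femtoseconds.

In femtoseconds:
  860 femtoseconds → 860
  0.00476 picoseconds = 0.00476e3 femtoseconds = 4.76
  0.00327 picoseconds = 0.00327e3 femtoseconds = 3.27
  0.085 picoseconds = 0.085e3 femtoseconds = 85
  2.39 femtoseconds → 2.39
Sum: 860 + 4.76 + 3.27 + 85 + 2.39 = 955.42

955.42 femtoseconds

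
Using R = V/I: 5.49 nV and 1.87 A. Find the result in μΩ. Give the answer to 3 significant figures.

(5.49 × 10⁻⁹) / (1.87) = 2.9358 × 10⁻⁹ Ω

0.00294 μΩ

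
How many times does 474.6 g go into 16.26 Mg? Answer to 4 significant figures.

34260

(16.26 × 10^6) / (474.6) = 0.03426 × 10^6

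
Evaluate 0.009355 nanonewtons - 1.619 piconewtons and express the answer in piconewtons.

In piconewtons:
  0.009355 nanonewtons = 0.009355 × 10^3 piconewtons = 9.355
  1.619 piconewtons → 1.619
Difference: 9.355 - 1.619 = 7.736

7.736 piconewtons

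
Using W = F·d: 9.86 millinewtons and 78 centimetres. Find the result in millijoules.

7.6908 millijoules

9.86 × 10⁻³ × 78 × 10⁻² = 769.08 × 10⁻⁵ J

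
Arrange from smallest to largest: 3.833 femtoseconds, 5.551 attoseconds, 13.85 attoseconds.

3.833 femtoseconds = 0.000000000000003833 seconds
5.551 attoseconds = 0.000000000000000005551 seconds
13.85 attoseconds = 0.00000000000000001385 seconds

5.551 attoseconds < 13.85 attoseconds < 3.833 femtoseconds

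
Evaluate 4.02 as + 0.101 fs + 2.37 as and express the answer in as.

107.39 as

In as:
  4.02 as → 4.02
  0.101 fs = 0.101e3 as = 101
  2.37 as → 2.37
Sum: 4.02 + 101 + 2.37 = 107.39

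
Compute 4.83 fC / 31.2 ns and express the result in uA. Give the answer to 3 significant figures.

0.155 uA

(4.83 × 10⁻¹⁵) / (31.2 × 10⁻⁹) = 0.15481 × 10⁻⁶ A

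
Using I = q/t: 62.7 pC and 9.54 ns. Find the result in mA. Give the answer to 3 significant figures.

6.57 mA

(62.7 × 10^-12) / (9.54 × 10^-9) = 6.5723 × 10^-3 A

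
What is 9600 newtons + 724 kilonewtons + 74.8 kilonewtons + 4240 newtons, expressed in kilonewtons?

In kilonewtons:
  9600 newtons = 9600 × 10⁻³ kilonewtons = 9.6
  724 kilonewtons → 724
  74.8 kilonewtons → 74.8
  4240 newtons = 4240 × 10⁻³ kilonewtons = 4.24
Sum: 9.6 + 724 + 74.8 + 4.24 = 812.64

812.64 kilonewtons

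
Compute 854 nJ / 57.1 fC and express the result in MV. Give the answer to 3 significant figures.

(854 × 10⁻⁹) / (57.1 × 10⁻¹⁵) = 14.956 × 10⁶ V

15.0 MV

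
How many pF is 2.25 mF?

milli = 1e-3, pico = 1e-12; factor is 1e9.
2.25 × 1e9 = 2250000000

2250000000 pF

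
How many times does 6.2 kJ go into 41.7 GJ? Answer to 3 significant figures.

(41.7 × 10^9) / (6.2 × 10^3) = 6.726 × 10^6

6730000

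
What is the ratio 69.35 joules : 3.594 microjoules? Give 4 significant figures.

(69.35) / (3.594e-6) = 19.296e6

19300000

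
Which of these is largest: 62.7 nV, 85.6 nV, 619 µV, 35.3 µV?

619 µV

62.7 nV = 0.0000000627 V
85.6 nV = 0.0000000856 V
619 µV = 0.000619 V
35.3 µV = 0.0000353 V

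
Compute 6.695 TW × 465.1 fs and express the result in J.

3.1138445 J

6.695 × 10^12 × 465.1 × 10^-15 = 3113.8445 × 10^-3 J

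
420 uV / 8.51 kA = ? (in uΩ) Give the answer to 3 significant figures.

0.0494 uΩ

(420 × 10^-6) / (8.51 × 10^3) = 49.354 × 10^-9 Ω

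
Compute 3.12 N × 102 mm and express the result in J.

0.31824 J

3.12 × 102 × 10^-3 = 318.24 × 10^-3 J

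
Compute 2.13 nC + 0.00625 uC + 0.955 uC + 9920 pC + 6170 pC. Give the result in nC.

In nC:
  2.13 nC → 2.13
  0.00625 uC = 0.00625 × 10³ nC = 6.25
  0.955 uC = 0.955 × 10³ nC = 955
  9920 pC = 9920 × 10⁻³ nC = 9.92
  6170 pC = 6170 × 10⁻³ nC = 6.17
Sum: 2.13 + 6.25 + 955 + 9.92 + 6.17 = 979.47

979.47 nC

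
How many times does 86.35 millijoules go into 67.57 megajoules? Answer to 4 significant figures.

782500000

(67.57 × 10⁶) / (86.35 × 10⁻³) = 0.78251 × 10⁹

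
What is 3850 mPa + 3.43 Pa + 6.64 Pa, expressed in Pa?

13.92 Pa

In Pa:
  3850 mPa = 3850 × 10^-3 Pa = 3.85
  3.43 Pa → 3.43
  6.64 Pa → 6.64
Sum: 3.85 + 3.43 + 6.64 = 13.92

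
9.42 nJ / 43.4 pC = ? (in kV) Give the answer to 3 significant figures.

0.217 kV

(9.42 × 10^-9) / (43.4 × 10^-12) = 0.21705 × 10^3 V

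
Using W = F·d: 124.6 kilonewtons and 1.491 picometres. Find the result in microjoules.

0.1857786 microjoules

124.6 × 10^3 × 1.491 × 10^-12 = 185.7786 × 10^-9 J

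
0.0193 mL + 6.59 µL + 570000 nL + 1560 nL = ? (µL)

In µL:
  0.0193 mL = 0.0193e3 µL = 19.3
  6.59 µL → 6.59
  570000 nL = 570000e-3 µL = 570
  1560 nL = 1560e-3 µL = 1.56
Sum: 19.3 + 6.59 + 570 + 1.56 = 597.45

597.45 µL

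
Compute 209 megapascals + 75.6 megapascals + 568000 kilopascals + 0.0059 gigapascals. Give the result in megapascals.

In megapascals:
  209 megapascals → 209
  75.6 megapascals → 75.6
  568000 kilopascals = 568000 × 10⁻³ megapascals = 568
  0.0059 gigapascals = 0.0059 × 10³ megapascals = 5.9
Sum: 209 + 75.6 + 568 + 5.9 = 858.5

858.5 megapascals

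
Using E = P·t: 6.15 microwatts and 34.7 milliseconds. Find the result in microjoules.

0.213405 microjoules

6.15 × 10⁻⁶ × 34.7 × 10⁻³ = 213.405 × 10⁻⁹ J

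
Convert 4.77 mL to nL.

4770000 nL

milli = 10⁻³, nano = 10⁻⁹; factor is 10⁶.
4.77 × 10⁶ = 4770000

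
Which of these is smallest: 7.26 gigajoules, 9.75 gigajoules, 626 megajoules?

626 megajoules

7.26 gigajoules = 7260000000 joules
9.75 gigajoules = 9750000000 joules
626 megajoules = 626000000 joules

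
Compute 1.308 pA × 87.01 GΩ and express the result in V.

1.308 × 10⁻¹² × 87.01 × 10⁹ = 113.80908 × 10⁻³ V

0.11380908 V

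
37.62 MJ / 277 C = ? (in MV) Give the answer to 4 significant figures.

(37.62 × 10^6) / (277) = 0.135812 × 10^6 V

0.1358 MV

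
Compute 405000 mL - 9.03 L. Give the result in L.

395.97 L

In L:
  405000 mL = 405000 × 10^-3 L = 405
  9.03 L → 9.03
Difference: 405 - 9.03 = 395.97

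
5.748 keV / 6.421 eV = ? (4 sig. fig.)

(5.748e3) / (6.421) = 0.89519e3

895.2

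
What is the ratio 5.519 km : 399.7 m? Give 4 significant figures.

13.81

(5.519 × 10^3) / (399.7) = 0.013808 × 10^3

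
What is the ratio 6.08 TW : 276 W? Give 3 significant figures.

22000000000

(6.08 × 10^12) / (276) = 0.02203 × 10^12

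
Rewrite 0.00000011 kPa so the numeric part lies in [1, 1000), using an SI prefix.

= 110 × 10^-6 Pa; 10^-6 is micro.

110 µPa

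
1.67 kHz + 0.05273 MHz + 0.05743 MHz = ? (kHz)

111.83 kHz

In kHz:
  1.67 kHz → 1.67
  0.05273 MHz = 0.05273 × 10³ kHz = 52.73
  0.05743 MHz = 0.05743 × 10³ kHz = 57.43
Sum: 1.67 + 52.73 + 57.43 = 111.83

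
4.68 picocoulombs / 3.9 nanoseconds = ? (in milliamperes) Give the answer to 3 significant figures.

(4.68 × 10⁻¹²) / (3.9 × 10⁻⁹) = 1.2 × 10⁻³ A

1.20 milliamperes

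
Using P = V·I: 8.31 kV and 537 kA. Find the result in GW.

8.31e3 × 537e3 = 4462.47e6 W

4.46247 GW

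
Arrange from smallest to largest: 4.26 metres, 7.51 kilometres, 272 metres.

4.26 metres < 272 metres < 7.51 kilometres

4.26 metres = 4.26 metres
7.51 kilometres = 7510 metres
272 metres = 272 metres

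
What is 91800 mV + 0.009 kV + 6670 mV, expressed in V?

107.47 V

In V:
  91800 mV = 91800 × 10^-3 V = 91.8
  0.009 kV = 0.009 × 10^3 V = 9
  6670 mV = 6670 × 10^-3 V = 6.67
Sum: 91.8 + 9 + 6.67 = 107.47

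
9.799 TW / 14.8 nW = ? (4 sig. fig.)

(9.799 × 10¹²) / (14.8 × 10⁻⁹) = 0.66209 × 10²¹

662100000000000000000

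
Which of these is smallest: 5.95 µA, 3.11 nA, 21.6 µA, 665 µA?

3.11 nA

5.95 µA = 0.00000595 A
3.11 nA = 0.00000000311 A
21.6 µA = 0.0000216 A
665 µA = 0.000665 A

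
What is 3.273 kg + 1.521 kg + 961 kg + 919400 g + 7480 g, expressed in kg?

In kg:
  3.273 kg → 3.273
  1.521 kg → 1.521
  961 kg → 961
  919400 g = 919400 × 10⁻³ kg = 919.4
  7480 g = 7480 × 10⁻³ kg = 7.48
Sum: 3.273 + 1.521 + 961 + 919.4 + 7.48 = 1892.674

1892.674 kg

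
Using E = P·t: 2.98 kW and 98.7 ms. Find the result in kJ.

2.98e3 × 98.7e-3 = 294.126 J

0.294126 kJ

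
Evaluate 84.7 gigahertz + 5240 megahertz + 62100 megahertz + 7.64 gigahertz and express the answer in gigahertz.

159.68 gigahertz

In gigahertz:
  84.7 gigahertz → 84.7
  5240 megahertz = 5240e-3 gigahertz = 5.24
  62100 megahertz = 62100e-3 gigahertz = 62.1
  7.64 gigahertz → 7.64
Sum: 84.7 + 5.24 + 62.1 + 7.64 = 159.68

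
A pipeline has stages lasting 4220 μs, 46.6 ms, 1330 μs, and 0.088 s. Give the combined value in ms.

In ms:
  4220 μs = 4220 × 10⁻³ ms = 4.22
  46.6 ms → 46.6
  1330 μs = 1330 × 10⁻³ ms = 1.33
  0.088 s = 0.088 × 10³ ms = 88
Sum: 4.22 + 46.6 + 1.33 + 88 = 140.15

140.15 ms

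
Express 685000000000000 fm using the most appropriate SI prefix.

685 mm

= 685 × 10^-3 m; 10^-3 is milli.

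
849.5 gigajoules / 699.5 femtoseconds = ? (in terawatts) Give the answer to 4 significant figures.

(849.5e9) / (699.5e-15) = 1.21444e24 W

1214000000000 terawatts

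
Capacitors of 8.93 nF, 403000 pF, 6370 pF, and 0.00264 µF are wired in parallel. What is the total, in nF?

In nF:
  8.93 nF → 8.93
  403000 pF = 403000e-3 nF = 403
  6370 pF = 6370e-3 nF = 6.37
  0.00264 µF = 0.00264e3 nF = 2.64
Sum: 8.93 + 403 + 6.37 + 2.64 = 420.94

420.94 nF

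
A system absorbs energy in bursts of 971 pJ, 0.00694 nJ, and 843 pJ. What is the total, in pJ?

1820.94 pJ

In pJ:
  971 pJ → 971
  0.00694 nJ = 0.00694e3 pJ = 6.94
  843 pJ → 843
Sum: 971 + 6.94 + 843 = 1820.94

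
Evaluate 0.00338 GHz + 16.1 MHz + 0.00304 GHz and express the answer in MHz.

22.52 MHz

In MHz:
  0.00338 GHz = 0.00338 × 10^3 MHz = 3.38
  16.1 MHz → 16.1
  0.00304 GHz = 0.00304 × 10^3 MHz = 3.04
Sum: 3.38 + 16.1 + 3.04 = 22.52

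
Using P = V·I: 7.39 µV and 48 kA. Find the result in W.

0.35472 W

7.39e-6 × 48e3 = 354.72e-3 W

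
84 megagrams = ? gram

mega = 10^6, (no prefix) = 10^0; factor is 10^6.
84 × 10^6 = 84000000

84000000 grams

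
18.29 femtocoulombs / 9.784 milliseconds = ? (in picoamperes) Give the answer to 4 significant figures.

(18.29 × 10⁻¹⁵) / (9.784 × 10⁻³) = 1.86938 × 10⁻¹² A

1.869 picoamperes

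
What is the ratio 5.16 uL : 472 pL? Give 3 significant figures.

(5.16 × 10^-6) / (472 × 10^-12) = 0.01093 × 10^6

10900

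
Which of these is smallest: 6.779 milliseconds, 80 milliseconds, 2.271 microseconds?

6.779 milliseconds = 0.006779 seconds
80 milliseconds = 0.08 seconds
2.271 microseconds = 0.000002271 seconds

2.271 microseconds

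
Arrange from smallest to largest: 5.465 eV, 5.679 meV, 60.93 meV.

5.679 meV < 60.93 meV < 5.465 eV

5.465 eV = 5.465 eV
5.679 meV = 0.005679 eV
60.93 meV = 0.06093 eV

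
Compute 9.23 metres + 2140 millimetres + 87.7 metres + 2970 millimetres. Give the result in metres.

In metres:
  9.23 metres → 9.23
  2140 millimetres = 2140 × 10^-3 metres = 2.14
  87.7 metres → 87.7
  2970 millimetres = 2970 × 10^-3 metres = 2.97
Sum: 9.23 + 2.14 + 87.7 + 2.97 = 102.04

102.04 metres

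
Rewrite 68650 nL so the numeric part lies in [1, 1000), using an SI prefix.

= 68.65e-6 L; 1e-6 is micro.

68.65 uL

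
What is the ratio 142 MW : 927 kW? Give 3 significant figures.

(142e6) / (927e3) = 0.1532e3

153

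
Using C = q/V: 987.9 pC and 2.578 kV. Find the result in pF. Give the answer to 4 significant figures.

(987.9 × 10⁻¹²) / (2.578 × 10³) = 383.204 × 10⁻¹⁵ F

0.3832 pF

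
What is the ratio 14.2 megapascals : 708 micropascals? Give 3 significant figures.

20100000000

(14.2 × 10^6) / (708 × 10^-6) = 0.02006 × 10^12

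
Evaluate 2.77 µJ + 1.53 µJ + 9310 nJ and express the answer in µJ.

In µJ:
  2.77 µJ → 2.77
  1.53 µJ → 1.53
  9310 nJ = 9310e-3 µJ = 9.31
Sum: 2.77 + 1.53 + 9.31 = 13.61

13.61 µJ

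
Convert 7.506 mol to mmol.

(no prefix) = 10⁰, milli = 10⁻³; factor is 10³.
7.506 × 10³ = 7506

7506 mmol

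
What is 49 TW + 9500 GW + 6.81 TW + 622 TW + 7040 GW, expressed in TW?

In TW:
  49 TW → 49
  9500 GW = 9500e-3 TW = 9.5
  6.81 TW → 6.81
  622 TW → 622
  7040 GW = 7040e-3 TW = 7.04
Sum: 49 + 9.5 + 6.81 + 622 + 7.04 = 694.35

694.35 TW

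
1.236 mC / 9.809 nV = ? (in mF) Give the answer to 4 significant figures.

(1.236e-3) / (9.809e-9) = 0.126007e6 F

126000000 mF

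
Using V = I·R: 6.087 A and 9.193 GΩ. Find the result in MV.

6.087 × 9.193 × 10⁹ = 55.957791 × 10⁹ V

55957.791 MV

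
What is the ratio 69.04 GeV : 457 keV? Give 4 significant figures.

151100

(69.04e9) / (457e3) = 0.15107e6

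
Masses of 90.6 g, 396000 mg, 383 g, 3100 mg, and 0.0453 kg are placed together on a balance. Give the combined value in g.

918 g

In g:
  90.6 g → 90.6
  396000 mg = 396000 × 10^-3 g = 396
  383 g → 383
  3100 mg = 3100 × 10^-3 g = 3.1
  0.0453 kg = 0.0453 × 10^3 g = 45.3
Sum: 90.6 + 396 + 383 + 3.1 + 45.3 = 918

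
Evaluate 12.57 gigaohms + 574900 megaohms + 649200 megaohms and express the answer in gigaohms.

In gigaohms:
  12.57 gigaohms → 12.57
  574900 megaohms = 574900 × 10^-3 gigaohms = 574.9
  649200 megaohms = 649200 × 10^-3 gigaohms = 649.2
Sum: 12.57 + 574.9 + 649.2 = 1236.67

1236.67 gigaohms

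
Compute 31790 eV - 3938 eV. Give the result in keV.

In keV:
  31790 eV = 31790 × 10^-3 keV = 31.79
  3938 eV = 3938 × 10^-3 keV = 3.938
Difference: 31.79 - 3.938 = 27.852

27.852 keV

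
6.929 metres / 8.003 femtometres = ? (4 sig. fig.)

865800000000000

(6.929) / (8.003 × 10⁻¹⁵) = 0.8658 × 10¹⁵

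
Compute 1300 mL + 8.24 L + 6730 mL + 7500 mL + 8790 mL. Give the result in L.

32.56 L

In L:
  1300 mL = 1300 × 10⁻³ L = 1.3
  8.24 L → 8.24
  6730 mL = 6730 × 10⁻³ L = 6.73
  7500 mL = 7500 × 10⁻³ L = 7.5
  8790 mL = 8790 × 10⁻³ L = 8.79
Sum: 1.3 + 8.24 + 6.73 + 7.5 + 8.79 = 32.56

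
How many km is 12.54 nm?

nano = 1e-9, kilo = 1e3; factor is 1e-12.
12.54 × 1e-12 = 0.00000000001254

0.00000000001254 km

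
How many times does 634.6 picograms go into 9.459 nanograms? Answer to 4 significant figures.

14.91

(9.459 × 10^-9) / (634.6 × 10^-12) = 0.014905 × 10^3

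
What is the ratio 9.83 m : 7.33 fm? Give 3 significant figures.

(9.83) / (7.33 × 10^-15) = 1.341 × 10^15

1340000000000000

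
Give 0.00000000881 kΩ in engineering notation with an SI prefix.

8.81 µΩ

= 8.81 × 10⁻⁶ Ω; 10⁻⁶ is micro.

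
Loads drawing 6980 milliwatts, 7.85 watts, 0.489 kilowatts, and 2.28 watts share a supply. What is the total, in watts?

506.11 watts

In watts:
  6980 milliwatts = 6980 × 10^-3 watts = 6.98
  7.85 watts → 7.85
  0.489 kilowatts = 0.489 × 10^3 watts = 489
  2.28 watts → 2.28
Sum: 6.98 + 7.85 + 489 + 2.28 = 506.11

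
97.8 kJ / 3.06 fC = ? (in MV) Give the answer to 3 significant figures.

(97.8 × 10³) / (3.06 × 10⁻¹⁵) = 31.961 × 10¹⁸ V

32000000000000 MV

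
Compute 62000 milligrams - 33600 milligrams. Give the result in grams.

28.4 grams

In grams:
  62000 milligrams = 62000 × 10⁻³ grams = 62
  33600 milligrams = 33600 × 10⁻³ grams = 33.6
Difference: 62 - 33.6 = 28.4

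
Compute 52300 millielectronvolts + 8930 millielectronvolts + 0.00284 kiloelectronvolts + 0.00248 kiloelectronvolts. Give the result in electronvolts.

66.55 electronvolts

In electronvolts:
  52300 millielectronvolts = 52300 × 10^-3 electronvolts = 52.3
  8930 millielectronvolts = 8930 × 10^-3 electronvolts = 8.93
  0.00284 kiloelectronvolts = 0.00284 × 10^3 electronvolts = 2.84
  0.00248 kiloelectronvolts = 0.00248 × 10^3 electronvolts = 2.48
Sum: 52.3 + 8.93 + 2.84 + 2.48 = 66.55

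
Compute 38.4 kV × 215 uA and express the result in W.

38.4 × 10^3 × 215 × 10^-6 = 8256 × 10^-3 W

8.256 W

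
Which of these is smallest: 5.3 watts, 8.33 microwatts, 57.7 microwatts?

5.3 watts = 5.3 watts
8.33 microwatts = 0.00000833 watts
57.7 microwatts = 0.0000577 watts

8.33 microwatts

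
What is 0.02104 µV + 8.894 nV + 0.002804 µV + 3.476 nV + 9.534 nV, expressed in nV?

In nV:
  0.02104 µV = 0.02104 × 10³ nV = 21.04
  8.894 nV → 8.894
  0.002804 µV = 0.002804 × 10³ nV = 2.804
  3.476 nV → 3.476
  9.534 nV → 9.534
Sum: 21.04 + 8.894 + 2.804 + 3.476 + 9.534 = 45.748

45.748 nV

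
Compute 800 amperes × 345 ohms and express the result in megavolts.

800 × 345 = 276000 V

0.276 megavolts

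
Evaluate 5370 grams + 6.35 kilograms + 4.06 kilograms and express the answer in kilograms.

In kilograms:
  5370 grams = 5370 × 10⁻³ kilograms = 5.37
  6.35 kilograms → 6.35
  4.06 kilograms → 4.06
Sum: 5.37 + 6.35 + 4.06 = 15.78

15.78 kilograms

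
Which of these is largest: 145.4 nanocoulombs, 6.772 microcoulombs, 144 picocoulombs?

145.4 nanocoulombs = 0.0000001454 coulombs
6.772 microcoulombs = 0.000006772 coulombs
144 picocoulombs = 0.000000000144 coulombs

6.772 microcoulombs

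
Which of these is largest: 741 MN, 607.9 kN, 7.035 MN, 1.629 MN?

741 MN

741 MN = 741000000 N
607.9 kN = 607900 N
7.035 MN = 7035000 N
1.629 MN = 1629000 N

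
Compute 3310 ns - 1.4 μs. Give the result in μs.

In μs:
  3310 ns = 3310 × 10⁻³ μs = 3.31
  1.4 μs → 1.4
Difference: 3.31 - 1.4 = 1.91

1.91 μs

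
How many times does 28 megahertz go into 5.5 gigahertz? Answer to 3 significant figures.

(5.5 × 10^9) / (28 × 10^6) = 0.1964 × 10^3

196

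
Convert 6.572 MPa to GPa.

0.006572 GPa

mega = 10^6, giga = 10^9; factor is 10^-3.
6.572 × 10^-3 = 0.006572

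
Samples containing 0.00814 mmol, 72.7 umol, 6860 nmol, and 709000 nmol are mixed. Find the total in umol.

In umol:
  0.00814 mmol = 0.00814e3 umol = 8.14
  72.7 umol → 72.7
  6860 nmol = 6860e-3 umol = 6.86
  709000 nmol = 709000e-3 umol = 709
Sum: 8.14 + 72.7 + 6.86 + 709 = 796.7

796.7 umol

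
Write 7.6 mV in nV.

7600000 nV

milli = 10^-3, nano = 10^-9; factor is 10^6.
7.6 × 10^6 = 7600000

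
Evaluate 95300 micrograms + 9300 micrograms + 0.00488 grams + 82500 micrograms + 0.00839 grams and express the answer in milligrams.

200.37 milligrams

In milligrams:
  95300 micrograms = 95300 × 10⁻³ milligrams = 95.3
  9300 micrograms = 9300 × 10⁻³ milligrams = 9.3
  0.00488 grams = 0.00488 × 10³ milligrams = 4.88
  82500 micrograms = 82500 × 10⁻³ milligrams = 82.5
  0.00839 grams = 0.00839 × 10³ milligrams = 8.39
Sum: 95.3 + 9.3 + 4.88 + 82.5 + 8.39 = 200.37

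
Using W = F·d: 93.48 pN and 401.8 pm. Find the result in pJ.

0.000000037560264 pJ

93.48 × 10⁻¹² × 401.8 × 10⁻¹² = 37560.264 × 10⁻²⁴ J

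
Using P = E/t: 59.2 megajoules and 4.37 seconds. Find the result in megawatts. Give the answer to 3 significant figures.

(59.2 × 10⁶) / (4.37) = 13.547 × 10⁶ W

13.5 megawatts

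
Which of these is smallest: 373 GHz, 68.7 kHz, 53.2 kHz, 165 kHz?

53.2 kHz

373 GHz = 373000000000 Hz
68.7 kHz = 68700 Hz
53.2 kHz = 53200 Hz
165 kHz = 165000 Hz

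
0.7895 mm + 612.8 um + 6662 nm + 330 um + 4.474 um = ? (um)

In um:
  0.7895 mm = 0.7895 × 10^3 um = 789.5
  612.8 um → 612.8
  6662 nm = 6662 × 10^-3 um = 6.662
  330 um → 330
  4.474 um → 4.474
Sum: 789.5 + 612.8 + 6.662 + 330 + 4.474 = 1743.436

1743.436 um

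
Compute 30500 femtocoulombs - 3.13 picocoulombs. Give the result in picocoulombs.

In picocoulombs:
  30500 femtocoulombs = 30500 × 10^-3 picocoulombs = 30.5
  3.13 picocoulombs → 3.13
Difference: 30.5 - 3.13 = 27.37

27.37 picocoulombs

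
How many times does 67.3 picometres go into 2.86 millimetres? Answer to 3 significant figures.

42500000

(2.86e-3) / (67.3e-12) = 0.0425e9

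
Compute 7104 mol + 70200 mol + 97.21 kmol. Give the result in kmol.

174.514 kmol

In kmol:
  7104 mol = 7104e-3 kmol = 7.104
  70200 mol = 70200e-3 kmol = 70.2
  97.21 kmol → 97.21
Sum: 7.104 + 70.2 + 97.21 = 174.514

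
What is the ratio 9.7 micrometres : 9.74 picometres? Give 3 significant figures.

996000

(9.7e-6) / (9.74e-12) = 0.9959e6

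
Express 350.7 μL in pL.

micro = 1e-6, pico = 1e-12; factor is 1e6.
350.7 × 1e6 = 350700000

350700000 pL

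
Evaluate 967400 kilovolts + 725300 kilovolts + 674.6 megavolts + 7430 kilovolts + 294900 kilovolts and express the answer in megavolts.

2669.63 megavolts

In megavolts:
  967400 kilovolts = 967400 × 10⁻³ megavolts = 967.4
  725300 kilovolts = 725300 × 10⁻³ megavolts = 725.3
  674.6 megavolts → 674.6
  7430 kilovolts = 7430 × 10⁻³ megavolts = 7.43
  294900 kilovolts = 294900 × 10⁻³ megavolts = 294.9
Sum: 967.4 + 725.3 + 674.6 + 7.43 + 294.9 = 2669.63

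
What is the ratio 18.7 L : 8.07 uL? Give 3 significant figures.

(18.7) / (8.07e-6) = 2.317e6

2320000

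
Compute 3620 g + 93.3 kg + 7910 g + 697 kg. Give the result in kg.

In kg:
  3620 g = 3620e-3 kg = 3.62
  93.3 kg → 93.3
  7910 g = 7910e-3 kg = 7.91
  697 kg → 697
Sum: 3.62 + 93.3 + 7.91 + 697 = 801.83

801.83 kg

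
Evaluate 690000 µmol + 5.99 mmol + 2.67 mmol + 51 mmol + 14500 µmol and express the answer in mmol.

In mmol:
  690000 µmol = 690000 × 10⁻³ mmol = 690
  5.99 mmol → 5.99
  2.67 mmol → 2.67
  51 mmol → 51
  14500 µmol = 14500 × 10⁻³ mmol = 14.5
Sum: 690 + 5.99 + 2.67 + 51 + 14.5 = 764.16

764.16 mmol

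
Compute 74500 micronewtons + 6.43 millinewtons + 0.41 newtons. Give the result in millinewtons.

In millinewtons:
  74500 micronewtons = 74500 × 10⁻³ millinewtons = 74.5
  6.43 millinewtons → 6.43
  0.41 newtons = 0.41 × 10³ millinewtons = 410
Sum: 74.5 + 6.43 + 410 = 490.93

490.93 millinewtons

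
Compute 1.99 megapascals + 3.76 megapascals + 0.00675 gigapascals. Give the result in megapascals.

12.5 megapascals

In megapascals:
  1.99 megapascals → 1.99
  3.76 megapascals → 3.76
  0.00675 gigapascals = 0.00675e3 megapascals = 6.75
Sum: 1.99 + 3.76 + 6.75 = 12.5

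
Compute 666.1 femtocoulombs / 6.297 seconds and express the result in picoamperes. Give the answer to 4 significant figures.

0.1058 picoamperes

(666.1e-15) / (6.297) = 105.781e-15 A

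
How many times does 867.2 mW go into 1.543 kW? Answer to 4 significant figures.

(1.543 × 10^3) / (867.2 × 10^-3) = 0.0017793 × 10^6

1779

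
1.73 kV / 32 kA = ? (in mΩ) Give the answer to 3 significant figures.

54.1 mΩ

(1.73e3) / (32e3) = 0.054062 Ω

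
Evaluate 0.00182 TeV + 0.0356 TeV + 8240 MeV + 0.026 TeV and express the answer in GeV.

71.66 GeV

In GeV:
  0.00182 TeV = 0.00182e3 GeV = 1.82
  0.0356 TeV = 0.0356e3 GeV = 35.6
  8240 MeV = 8240e-3 GeV = 8.24
  0.026 TeV = 0.026e3 GeV = 26
Sum: 1.82 + 35.6 + 8.24 + 26 = 71.66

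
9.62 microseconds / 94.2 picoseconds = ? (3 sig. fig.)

(9.62e-6) / (94.2e-12) = 0.1021e6

102000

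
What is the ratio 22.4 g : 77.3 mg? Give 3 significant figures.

(22.4) / (77.3 × 10⁻³) = 0.2898 × 10³

290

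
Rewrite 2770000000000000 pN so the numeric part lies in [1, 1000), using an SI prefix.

2.77 kN

= 2.77 × 10³ N; 10³ is kilo.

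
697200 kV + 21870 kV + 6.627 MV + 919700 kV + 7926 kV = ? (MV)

In MV:
  697200 kV = 697200e-3 MV = 697.2
  21870 kV = 21870e-3 MV = 21.87
  6.627 MV → 6.627
  919700 kV = 919700e-3 MV = 919.7
  7926 kV = 7926e-3 MV = 7.926
Sum: 697.2 + 21.87 + 6.627 + 919.7 + 7.926 = 1653.323

1653.323 MV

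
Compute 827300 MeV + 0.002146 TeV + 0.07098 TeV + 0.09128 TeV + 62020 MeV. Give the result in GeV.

1053.726 GeV

In GeV:
  827300 MeV = 827300e-3 GeV = 827.3
  0.002146 TeV = 0.002146e3 GeV = 2.146
  0.07098 TeV = 0.07098e3 GeV = 70.98
  0.09128 TeV = 0.09128e3 GeV = 91.28
  62020 MeV = 62020e-3 GeV = 62.02
Sum: 827.3 + 2.146 + 70.98 + 91.28 + 62.02 = 1053.726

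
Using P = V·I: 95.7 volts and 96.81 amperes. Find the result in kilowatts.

95.7 × 96.81 = 9264.717 W

9.264717 kilowatts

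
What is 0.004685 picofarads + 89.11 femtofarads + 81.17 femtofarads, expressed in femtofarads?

174.965 femtofarads

In femtofarads:
  0.004685 picofarads = 0.004685 × 10^3 femtofarads = 4.685
  89.11 femtofarads → 89.11
  81.17 femtofarads → 81.17
Sum: 4.685 + 89.11 + 81.17 = 174.965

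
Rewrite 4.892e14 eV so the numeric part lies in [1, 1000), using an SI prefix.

= 489.2e12 eV; 1e12 is tera.

489.2 TeV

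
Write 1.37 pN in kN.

0.00000000000000137 kN

pico = 10^-12, kilo = 10^3; factor is 10^-15.
1.37 × 10^-15 = 0.00000000000000137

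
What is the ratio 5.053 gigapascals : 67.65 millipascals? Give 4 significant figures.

74690000000

(5.053 × 10^9) / (67.65 × 10^-3) = 0.074693 × 10^12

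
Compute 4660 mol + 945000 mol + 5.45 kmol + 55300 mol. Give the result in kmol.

In kmol:
  4660 mol = 4660 × 10⁻³ kmol = 4.66
  945000 mol = 945000 × 10⁻³ kmol = 945
  5.45 kmol → 5.45
  55300 mol = 55300 × 10⁻³ kmol = 55.3
Sum: 4.66 + 945 + 5.45 + 55.3 = 1010.41

1010.41 kmol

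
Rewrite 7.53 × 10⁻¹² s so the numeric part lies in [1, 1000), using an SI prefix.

= 7.53 × 10⁻¹² s; 10⁻¹² is pico.

7.53 ps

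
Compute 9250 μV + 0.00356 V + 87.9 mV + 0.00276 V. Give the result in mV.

In mV:
  9250 μV = 9250 × 10⁻³ mV = 9.25
  0.00356 V = 0.00356 × 10³ mV = 3.56
  87.9 mV → 87.9
  0.00276 V = 0.00276 × 10³ mV = 2.76
Sum: 9.25 + 3.56 + 87.9 + 2.76 = 103.47

103.47 mV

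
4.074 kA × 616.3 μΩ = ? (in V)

4.074 × 10^3 × 616.3 × 10^-6 = 2510.8062 × 10^-3 V

2.5108062 V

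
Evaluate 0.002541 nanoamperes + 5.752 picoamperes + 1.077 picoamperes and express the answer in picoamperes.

9.37 picoamperes

In picoamperes:
  0.002541 nanoamperes = 0.002541e3 picoamperes = 2.541
  5.752 picoamperes → 5.752
  1.077 picoamperes → 1.077
Sum: 2.541 + 5.752 + 1.077 = 9.37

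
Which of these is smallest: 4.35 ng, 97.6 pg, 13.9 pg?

13.9 pg

4.35 ng = 0.00000000435 g
97.6 pg = 0.0000000000976 g
13.9 pg = 0.0000000000139 g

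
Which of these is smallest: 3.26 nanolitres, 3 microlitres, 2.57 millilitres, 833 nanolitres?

3.26 nanolitres

3.26 nanolitres = 0.00000000326 litres
3 microlitres = 0.000003 litres
2.57 millilitres = 0.00257 litres
833 nanolitres = 0.000000833 litres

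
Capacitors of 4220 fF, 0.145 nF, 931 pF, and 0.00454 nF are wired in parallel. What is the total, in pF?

In pF:
  4220 fF = 4220e-3 pF = 4.22
  0.145 nF = 0.145e3 pF = 145
  931 pF → 931
  0.00454 nF = 0.00454e3 pF = 4.54
Sum: 4.22 + 145 + 931 + 4.54 = 1084.76

1084.76 pF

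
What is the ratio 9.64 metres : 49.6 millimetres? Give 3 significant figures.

194

(9.64) / (49.6 × 10^-3) = 0.1944 × 10^3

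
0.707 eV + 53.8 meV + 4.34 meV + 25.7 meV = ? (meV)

790.84 meV

In meV:
  0.707 eV = 0.707 × 10^3 meV = 707
  53.8 meV → 53.8
  4.34 meV → 4.34
  25.7 meV → 25.7
Sum: 707 + 53.8 + 4.34 + 25.7 = 790.84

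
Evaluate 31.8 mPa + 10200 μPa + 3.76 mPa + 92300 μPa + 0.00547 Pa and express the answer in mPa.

143.53 mPa

In mPa:
  31.8 mPa → 31.8
  10200 μPa = 10200e-3 mPa = 10.2
  3.76 mPa → 3.76
  92300 μPa = 92300e-3 mPa = 92.3
  0.00547 Pa = 0.00547e3 mPa = 5.47
Sum: 31.8 + 10.2 + 3.76 + 92.3 + 5.47 = 143.53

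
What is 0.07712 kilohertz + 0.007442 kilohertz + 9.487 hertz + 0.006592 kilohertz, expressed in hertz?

100.641 hertz

In hertz:
  0.07712 kilohertz = 0.07712 × 10^3 hertz = 77.12
  0.007442 kilohertz = 0.007442 × 10^3 hertz = 7.442
  9.487 hertz → 9.487
  0.006592 kilohertz = 0.006592 × 10^3 hertz = 6.592
Sum: 77.12 + 7.442 + 9.487 + 6.592 = 100.641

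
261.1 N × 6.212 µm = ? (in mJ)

261.1 × 6.212 × 10⁻⁶ = 1621.9532 × 10⁻⁶ J

1.6219532 mJ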